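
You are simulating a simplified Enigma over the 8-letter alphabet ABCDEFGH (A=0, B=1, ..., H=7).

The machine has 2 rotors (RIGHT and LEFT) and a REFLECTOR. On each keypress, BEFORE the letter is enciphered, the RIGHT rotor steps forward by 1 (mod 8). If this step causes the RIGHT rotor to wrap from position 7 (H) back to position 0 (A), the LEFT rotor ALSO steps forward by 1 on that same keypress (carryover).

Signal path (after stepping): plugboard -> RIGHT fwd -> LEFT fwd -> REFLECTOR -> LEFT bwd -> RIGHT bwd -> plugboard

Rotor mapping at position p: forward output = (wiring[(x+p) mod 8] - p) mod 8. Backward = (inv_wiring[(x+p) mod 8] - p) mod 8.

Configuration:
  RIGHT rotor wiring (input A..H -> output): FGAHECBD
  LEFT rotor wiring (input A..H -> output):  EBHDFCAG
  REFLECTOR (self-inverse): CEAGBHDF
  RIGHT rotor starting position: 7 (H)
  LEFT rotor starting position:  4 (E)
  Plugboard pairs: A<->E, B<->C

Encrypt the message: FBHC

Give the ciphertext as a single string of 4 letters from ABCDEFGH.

Answer: AABD

Derivation:
Char 1 ('F'): step: R->0, L->5 (L advanced); F->plug->F->R->C->L->B->refl->E->L'->E->R'->E->plug->A
Char 2 ('B'): step: R->1, L=5; B->plug->C->R->G->L->G->refl->D->L'->B->R'->E->plug->A
Char 3 ('H'): step: R->2, L=5; H->plug->H->R->E->L->E->refl->B->L'->C->R'->C->plug->B
Char 4 ('C'): step: R->3, L=5; C->plug->B->R->B->L->D->refl->G->L'->G->R'->D->plug->D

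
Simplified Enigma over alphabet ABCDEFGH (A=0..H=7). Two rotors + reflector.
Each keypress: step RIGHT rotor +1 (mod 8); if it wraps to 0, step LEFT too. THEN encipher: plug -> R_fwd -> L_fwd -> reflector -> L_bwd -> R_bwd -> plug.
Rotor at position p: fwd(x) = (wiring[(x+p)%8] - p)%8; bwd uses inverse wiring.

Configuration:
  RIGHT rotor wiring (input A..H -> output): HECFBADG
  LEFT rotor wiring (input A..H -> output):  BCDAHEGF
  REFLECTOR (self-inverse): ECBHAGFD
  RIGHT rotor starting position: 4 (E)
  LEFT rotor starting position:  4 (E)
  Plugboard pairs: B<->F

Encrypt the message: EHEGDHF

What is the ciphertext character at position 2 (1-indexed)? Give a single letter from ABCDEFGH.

Char 1 ('E'): step: R->5, L=4; E->plug->E->R->H->L->E->refl->A->L'->B->R'->C->plug->C
Char 2 ('H'): step: R->6, L=4; H->plug->H->R->C->L->C->refl->B->L'->D->R'->G->plug->G

G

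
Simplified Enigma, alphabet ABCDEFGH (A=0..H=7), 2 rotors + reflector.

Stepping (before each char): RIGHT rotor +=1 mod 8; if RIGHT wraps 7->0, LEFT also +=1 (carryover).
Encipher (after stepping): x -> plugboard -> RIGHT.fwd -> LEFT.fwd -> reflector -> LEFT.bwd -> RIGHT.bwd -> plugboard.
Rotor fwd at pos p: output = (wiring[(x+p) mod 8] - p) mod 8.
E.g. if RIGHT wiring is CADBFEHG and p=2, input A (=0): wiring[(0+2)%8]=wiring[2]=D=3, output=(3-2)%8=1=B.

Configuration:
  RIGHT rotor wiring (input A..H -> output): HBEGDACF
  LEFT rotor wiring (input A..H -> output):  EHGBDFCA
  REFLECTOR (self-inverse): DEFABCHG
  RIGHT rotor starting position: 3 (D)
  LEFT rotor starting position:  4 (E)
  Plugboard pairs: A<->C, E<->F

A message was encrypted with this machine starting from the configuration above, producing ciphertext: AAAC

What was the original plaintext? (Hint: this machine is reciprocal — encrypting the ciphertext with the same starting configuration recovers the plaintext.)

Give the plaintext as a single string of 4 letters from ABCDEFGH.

Answer: CDDF

Derivation:
Char 1 ('A'): step: R->4, L=4; A->plug->C->R->G->L->C->refl->F->L'->H->R'->A->plug->C
Char 2 ('A'): step: R->5, L=4; A->plug->C->R->A->L->H->refl->G->L'->C->R'->D->plug->D
Char 3 ('A'): step: R->6, L=4; A->plug->C->R->B->L->B->refl->E->L'->D->R'->D->plug->D
Char 4 ('C'): step: R->7, L=4; C->plug->A->R->G->L->C->refl->F->L'->H->R'->E->plug->F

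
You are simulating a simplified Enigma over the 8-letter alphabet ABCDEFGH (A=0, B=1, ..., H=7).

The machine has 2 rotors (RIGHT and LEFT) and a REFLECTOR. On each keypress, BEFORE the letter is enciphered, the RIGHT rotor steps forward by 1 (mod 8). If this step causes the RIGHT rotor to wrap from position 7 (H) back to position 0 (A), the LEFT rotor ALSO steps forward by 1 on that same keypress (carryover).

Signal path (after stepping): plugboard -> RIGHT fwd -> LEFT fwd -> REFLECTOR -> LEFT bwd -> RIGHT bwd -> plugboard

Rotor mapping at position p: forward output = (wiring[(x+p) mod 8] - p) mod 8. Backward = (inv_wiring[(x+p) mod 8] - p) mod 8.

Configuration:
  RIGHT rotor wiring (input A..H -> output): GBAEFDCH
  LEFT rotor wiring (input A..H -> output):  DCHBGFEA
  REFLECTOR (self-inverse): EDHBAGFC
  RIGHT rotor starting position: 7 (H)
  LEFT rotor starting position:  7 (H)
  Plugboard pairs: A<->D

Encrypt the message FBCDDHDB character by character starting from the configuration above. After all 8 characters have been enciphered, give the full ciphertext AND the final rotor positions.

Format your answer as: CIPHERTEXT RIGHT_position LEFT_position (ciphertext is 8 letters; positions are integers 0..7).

Char 1 ('F'): step: R->0, L->0 (L advanced); F->plug->F->R->D->L->B->refl->D->L'->A->R'->C->plug->C
Char 2 ('B'): step: R->1, L=0; B->plug->B->R->H->L->A->refl->E->L'->G->R'->G->plug->G
Char 3 ('C'): step: R->2, L=0; C->plug->C->R->D->L->B->refl->D->L'->A->R'->E->plug->E
Char 4 ('D'): step: R->3, L=0; D->plug->A->R->B->L->C->refl->H->L'->C->R'->B->plug->B
Char 5 ('D'): step: R->4, L=0; D->plug->A->R->B->L->C->refl->H->L'->C->R'->E->plug->E
Char 6 ('H'): step: R->5, L=0; H->plug->H->R->A->L->D->refl->B->L'->D->R'->F->plug->F
Char 7 ('D'): step: R->6, L=0; D->plug->A->R->E->L->G->refl->F->L'->F->R'->H->plug->H
Char 8 ('B'): step: R->7, L=0; B->plug->B->R->H->L->A->refl->E->L'->G->R'->F->plug->F
Final: ciphertext=CGEBEFHF, RIGHT=7, LEFT=0

Answer: CGEBEFHF 7 0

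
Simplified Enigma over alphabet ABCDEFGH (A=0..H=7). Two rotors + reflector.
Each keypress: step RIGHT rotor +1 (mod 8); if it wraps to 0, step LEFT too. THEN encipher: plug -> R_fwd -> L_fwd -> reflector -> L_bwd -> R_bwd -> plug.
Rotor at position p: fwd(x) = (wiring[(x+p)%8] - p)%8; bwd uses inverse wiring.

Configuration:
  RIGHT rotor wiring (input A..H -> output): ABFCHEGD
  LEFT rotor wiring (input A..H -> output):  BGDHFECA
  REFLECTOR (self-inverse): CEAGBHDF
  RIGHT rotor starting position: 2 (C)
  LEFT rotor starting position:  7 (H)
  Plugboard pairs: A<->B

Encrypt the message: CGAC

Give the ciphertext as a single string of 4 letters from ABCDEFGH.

Answer: AEEH

Derivation:
Char 1 ('C'): step: R->3, L=7; C->plug->C->R->B->L->C->refl->A->L'->E->R'->B->plug->A
Char 2 ('G'): step: R->4, L=7; G->plug->G->R->B->L->C->refl->A->L'->E->R'->E->plug->E
Char 3 ('A'): step: R->5, L=7; A->plug->B->R->B->L->C->refl->A->L'->E->R'->E->plug->E
Char 4 ('C'): step: R->6, L=7; C->plug->C->R->C->L->H->refl->F->L'->G->R'->H->plug->H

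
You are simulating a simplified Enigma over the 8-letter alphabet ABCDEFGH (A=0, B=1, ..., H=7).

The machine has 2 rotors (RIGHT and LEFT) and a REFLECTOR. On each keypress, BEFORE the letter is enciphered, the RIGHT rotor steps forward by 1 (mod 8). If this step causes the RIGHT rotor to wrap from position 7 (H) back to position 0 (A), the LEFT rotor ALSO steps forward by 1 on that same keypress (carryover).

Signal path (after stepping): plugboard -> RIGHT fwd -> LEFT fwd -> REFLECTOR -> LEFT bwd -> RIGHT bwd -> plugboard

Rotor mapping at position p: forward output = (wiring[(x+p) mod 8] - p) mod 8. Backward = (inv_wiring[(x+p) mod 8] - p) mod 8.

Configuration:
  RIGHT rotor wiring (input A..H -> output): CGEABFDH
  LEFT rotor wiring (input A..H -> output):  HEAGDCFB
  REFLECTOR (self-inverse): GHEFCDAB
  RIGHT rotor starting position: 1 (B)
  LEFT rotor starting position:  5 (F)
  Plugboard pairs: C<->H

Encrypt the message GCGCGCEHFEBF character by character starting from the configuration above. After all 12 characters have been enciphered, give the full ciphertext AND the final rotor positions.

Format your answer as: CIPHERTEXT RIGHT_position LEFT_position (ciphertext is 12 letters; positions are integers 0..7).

Answer: FFABFGBEDFEC 5 6

Derivation:
Char 1 ('G'): step: R->2, L=5; G->plug->G->R->A->L->F->refl->D->L'->F->R'->F->plug->F
Char 2 ('C'): step: R->3, L=5; C->plug->H->R->B->L->A->refl->G->L'->H->R'->F->plug->F
Char 3 ('G'): step: R->4, L=5; G->plug->G->R->A->L->F->refl->D->L'->F->R'->A->plug->A
Char 4 ('C'): step: R->5, L=5; C->plug->H->R->E->L->H->refl->B->L'->G->R'->B->plug->B
Char 5 ('G'): step: R->6, L=5; G->plug->G->R->D->L->C->refl->E->L'->C->R'->F->plug->F
Char 6 ('C'): step: R->7, L=5; C->plug->H->R->E->L->H->refl->B->L'->G->R'->G->plug->G
Char 7 ('E'): step: R->0, L->6 (L advanced); E->plug->E->R->B->L->D->refl->F->L'->G->R'->B->plug->B
Char 8 ('H'): step: R->1, L=6; H->plug->C->R->H->L->E->refl->C->L'->E->R'->E->plug->E
Char 9 ('F'): step: R->2, L=6; F->plug->F->R->F->L->A->refl->G->L'->D->R'->D->plug->D
Char 10 ('E'): step: R->3, L=6; E->plug->E->R->E->L->C->refl->E->L'->H->R'->F->plug->F
Char 11 ('B'): step: R->4, L=6; B->plug->B->R->B->L->D->refl->F->L'->G->R'->E->plug->E
Char 12 ('F'): step: R->5, L=6; F->plug->F->R->H->L->E->refl->C->L'->E->R'->H->plug->C
Final: ciphertext=FFABFGBEDFEC, RIGHT=5, LEFT=6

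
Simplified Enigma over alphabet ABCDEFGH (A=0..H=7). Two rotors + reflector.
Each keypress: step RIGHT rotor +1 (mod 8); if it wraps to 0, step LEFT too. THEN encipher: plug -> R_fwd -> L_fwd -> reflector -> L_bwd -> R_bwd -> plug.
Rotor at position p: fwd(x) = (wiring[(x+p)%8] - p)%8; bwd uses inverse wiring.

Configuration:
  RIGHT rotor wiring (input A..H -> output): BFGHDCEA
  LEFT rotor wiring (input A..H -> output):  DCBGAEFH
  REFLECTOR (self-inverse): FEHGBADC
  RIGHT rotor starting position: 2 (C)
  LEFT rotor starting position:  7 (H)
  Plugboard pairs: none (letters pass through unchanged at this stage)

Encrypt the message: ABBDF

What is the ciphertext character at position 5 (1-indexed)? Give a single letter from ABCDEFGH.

Char 1 ('A'): step: R->3, L=7; A->plug->A->R->E->L->H->refl->C->L'->D->R'->H->plug->H
Char 2 ('B'): step: R->4, L=7; B->plug->B->R->G->L->F->refl->A->L'->A->R'->C->plug->C
Char 3 ('B'): step: R->5, L=7; B->plug->B->R->H->L->G->refl->D->L'->C->R'->G->plug->G
Char 4 ('D'): step: R->6, L=7; D->plug->D->R->H->L->G->refl->D->L'->C->R'->B->plug->B
Char 5 ('F'): step: R->7, L=7; F->plug->F->R->E->L->H->refl->C->L'->D->R'->G->plug->G

G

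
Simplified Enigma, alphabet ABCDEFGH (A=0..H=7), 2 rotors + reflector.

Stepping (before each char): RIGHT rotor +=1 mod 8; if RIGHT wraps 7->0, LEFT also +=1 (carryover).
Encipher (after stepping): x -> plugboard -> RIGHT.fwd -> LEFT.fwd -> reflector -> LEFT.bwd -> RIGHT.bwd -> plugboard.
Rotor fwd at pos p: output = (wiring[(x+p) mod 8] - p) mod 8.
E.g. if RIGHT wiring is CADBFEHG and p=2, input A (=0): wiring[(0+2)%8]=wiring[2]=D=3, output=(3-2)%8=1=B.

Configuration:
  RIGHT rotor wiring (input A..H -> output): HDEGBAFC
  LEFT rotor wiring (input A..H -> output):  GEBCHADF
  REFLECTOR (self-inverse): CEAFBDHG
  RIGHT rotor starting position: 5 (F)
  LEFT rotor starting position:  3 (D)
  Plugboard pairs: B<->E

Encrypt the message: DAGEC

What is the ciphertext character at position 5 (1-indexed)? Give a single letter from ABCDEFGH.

Char 1 ('D'): step: R->6, L=3; D->plug->D->R->F->L->D->refl->F->L'->C->R'->H->plug->H
Char 2 ('A'): step: R->7, L=3; A->plug->A->R->D->L->A->refl->C->L'->E->R'->C->plug->C
Char 3 ('G'): step: R->0, L->4 (L advanced); G->plug->G->R->F->L->A->refl->C->L'->E->R'->C->plug->C
Char 4 ('E'): step: R->1, L=4; E->plug->B->R->D->L->B->refl->E->L'->B->R'->G->plug->G
Char 5 ('C'): step: R->2, L=4; C->plug->C->R->H->L->G->refl->H->L'->C->R'->A->plug->A

A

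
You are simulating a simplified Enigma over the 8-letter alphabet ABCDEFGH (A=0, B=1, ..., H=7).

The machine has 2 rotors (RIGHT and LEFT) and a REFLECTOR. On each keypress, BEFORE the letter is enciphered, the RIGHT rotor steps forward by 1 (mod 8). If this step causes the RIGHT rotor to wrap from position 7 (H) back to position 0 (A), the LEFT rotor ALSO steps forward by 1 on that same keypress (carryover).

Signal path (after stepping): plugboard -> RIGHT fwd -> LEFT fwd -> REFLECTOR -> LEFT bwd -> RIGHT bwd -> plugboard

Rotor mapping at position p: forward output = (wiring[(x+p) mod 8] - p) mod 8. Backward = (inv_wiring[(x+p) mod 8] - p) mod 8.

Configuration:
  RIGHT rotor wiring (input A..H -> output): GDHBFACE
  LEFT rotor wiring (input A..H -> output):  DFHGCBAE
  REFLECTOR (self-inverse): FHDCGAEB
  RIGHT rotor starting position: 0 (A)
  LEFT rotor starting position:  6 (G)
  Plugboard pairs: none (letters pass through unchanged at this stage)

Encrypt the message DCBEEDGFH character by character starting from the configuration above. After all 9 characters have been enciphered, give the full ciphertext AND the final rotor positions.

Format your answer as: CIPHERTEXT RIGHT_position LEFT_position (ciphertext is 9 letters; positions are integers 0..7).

Answer: GGCHDHFBB 1 7

Derivation:
Char 1 ('D'): step: R->1, L=6; D->plug->D->R->E->L->B->refl->H->L'->D->R'->G->plug->G
Char 2 ('C'): step: R->2, L=6; C->plug->C->R->D->L->H->refl->B->L'->E->R'->G->plug->G
Char 3 ('B'): step: R->3, L=6; B->plug->B->R->C->L->F->refl->A->L'->F->R'->C->plug->C
Char 4 ('E'): step: R->4, L=6; E->plug->E->R->C->L->F->refl->A->L'->F->R'->H->plug->H
Char 5 ('E'): step: R->5, L=6; E->plug->E->R->G->L->E->refl->G->L'->B->R'->D->plug->D
Char 6 ('D'): step: R->6, L=6; D->plug->D->R->F->L->A->refl->F->L'->C->R'->H->plug->H
Char 7 ('G'): step: R->7, L=6; G->plug->G->R->B->L->G->refl->E->L'->G->R'->F->plug->F
Char 8 ('F'): step: R->0, L->7 (L advanced); F->plug->F->R->A->L->F->refl->A->L'->D->R'->B->plug->B
Char 9 ('H'): step: R->1, L=7; H->plug->H->R->F->L->D->refl->C->L'->G->R'->B->plug->B
Final: ciphertext=GGCHDHFBB, RIGHT=1, LEFT=7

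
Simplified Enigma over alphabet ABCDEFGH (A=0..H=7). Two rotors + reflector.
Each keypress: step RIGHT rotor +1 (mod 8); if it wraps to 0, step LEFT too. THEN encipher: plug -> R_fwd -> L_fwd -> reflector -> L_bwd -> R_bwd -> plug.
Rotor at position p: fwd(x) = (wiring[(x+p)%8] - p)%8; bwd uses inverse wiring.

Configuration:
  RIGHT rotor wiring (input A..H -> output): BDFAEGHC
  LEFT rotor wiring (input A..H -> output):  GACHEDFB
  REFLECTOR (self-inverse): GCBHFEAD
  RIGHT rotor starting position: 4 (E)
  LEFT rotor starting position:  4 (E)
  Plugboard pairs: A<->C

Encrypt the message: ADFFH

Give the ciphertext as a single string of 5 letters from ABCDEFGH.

Answer: GACBG

Derivation:
Char 1 ('A'): step: R->5, L=4; A->plug->C->R->F->L->E->refl->F->L'->D->R'->G->plug->G
Char 2 ('D'): step: R->6, L=4; D->plug->D->R->F->L->E->refl->F->L'->D->R'->C->plug->A
Char 3 ('F'): step: R->7, L=4; F->plug->F->R->F->L->E->refl->F->L'->D->R'->A->plug->C
Char 4 ('F'): step: R->0, L->5 (L advanced); F->plug->F->R->G->L->C->refl->B->L'->D->R'->B->plug->B
Char 5 ('H'): step: R->1, L=5; H->plug->H->R->A->L->G->refl->A->L'->B->R'->G->plug->G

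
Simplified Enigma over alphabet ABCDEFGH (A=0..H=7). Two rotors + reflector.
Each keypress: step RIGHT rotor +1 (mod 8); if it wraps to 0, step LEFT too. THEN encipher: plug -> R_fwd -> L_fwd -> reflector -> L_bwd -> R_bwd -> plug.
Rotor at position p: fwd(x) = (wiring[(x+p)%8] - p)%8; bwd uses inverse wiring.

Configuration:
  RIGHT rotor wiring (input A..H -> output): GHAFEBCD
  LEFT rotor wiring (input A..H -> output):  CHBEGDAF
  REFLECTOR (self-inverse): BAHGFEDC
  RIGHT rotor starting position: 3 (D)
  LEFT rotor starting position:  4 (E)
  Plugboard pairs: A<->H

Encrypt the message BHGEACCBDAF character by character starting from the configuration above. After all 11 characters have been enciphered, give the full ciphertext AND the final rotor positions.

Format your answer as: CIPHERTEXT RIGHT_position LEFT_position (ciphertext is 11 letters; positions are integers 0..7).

Char 1 ('B'): step: R->4, L=4; B->plug->B->R->F->L->D->refl->G->L'->E->R'->G->plug->G
Char 2 ('H'): step: R->5, L=4; H->plug->A->R->E->L->G->refl->D->L'->F->R'->B->plug->B
Char 3 ('G'): step: R->6, L=4; G->plug->G->R->G->L->F->refl->E->L'->C->R'->E->plug->E
Char 4 ('E'): step: R->7, L=4; E->plug->E->R->G->L->F->refl->E->L'->C->R'->G->plug->G
Char 5 ('A'): step: R->0, L->5 (L advanced); A->plug->H->R->D->L->F->refl->E->L'->F->R'->D->plug->D
Char 6 ('C'): step: R->1, L=5; C->plug->C->R->E->L->C->refl->H->L'->G->R'->A->plug->H
Char 7 ('C'): step: R->2, L=5; C->plug->C->R->C->L->A->refl->B->L'->H->R'->D->plug->D
Char 8 ('B'): step: R->3, L=5; B->plug->B->R->B->L->D->refl->G->L'->A->R'->E->plug->E
Char 9 ('D'): step: R->4, L=5; D->plug->D->R->H->L->B->refl->A->L'->C->R'->E->plug->E
Char 10 ('A'): step: R->5, L=5; A->plug->H->R->H->L->B->refl->A->L'->C->R'->E->plug->E
Char 11 ('F'): step: R->6, L=5; F->plug->F->R->H->L->B->refl->A->L'->C->R'->E->plug->E
Final: ciphertext=GBEGDHDEEEE, RIGHT=6, LEFT=5

Answer: GBEGDHDEEEE 6 5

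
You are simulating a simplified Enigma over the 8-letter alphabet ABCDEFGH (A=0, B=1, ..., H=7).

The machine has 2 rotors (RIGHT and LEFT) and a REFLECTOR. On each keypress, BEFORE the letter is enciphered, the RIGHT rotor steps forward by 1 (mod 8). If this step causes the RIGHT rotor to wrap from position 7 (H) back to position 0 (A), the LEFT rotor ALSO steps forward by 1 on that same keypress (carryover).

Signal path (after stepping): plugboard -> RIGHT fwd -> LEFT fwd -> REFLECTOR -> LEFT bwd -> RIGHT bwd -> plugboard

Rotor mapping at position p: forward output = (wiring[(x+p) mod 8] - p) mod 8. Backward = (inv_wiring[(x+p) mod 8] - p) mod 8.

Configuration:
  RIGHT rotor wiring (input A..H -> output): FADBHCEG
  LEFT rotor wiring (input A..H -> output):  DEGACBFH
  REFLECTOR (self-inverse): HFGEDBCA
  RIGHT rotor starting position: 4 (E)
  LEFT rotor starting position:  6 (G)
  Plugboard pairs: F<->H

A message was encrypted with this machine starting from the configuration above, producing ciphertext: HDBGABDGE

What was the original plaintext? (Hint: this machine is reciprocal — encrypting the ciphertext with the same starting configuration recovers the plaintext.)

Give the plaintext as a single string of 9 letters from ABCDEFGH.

Answer: BGAHDFGBD

Derivation:
Char 1 ('H'): step: R->5, L=6; H->plug->F->R->G->L->E->refl->D->L'->H->R'->B->plug->B
Char 2 ('D'): step: R->6, L=6; D->plug->D->R->C->L->F->refl->B->L'->B->R'->G->plug->G
Char 3 ('B'): step: R->7, L=6; B->plug->B->R->G->L->E->refl->D->L'->H->R'->A->plug->A
Char 4 ('G'): step: R->0, L->7 (L advanced); G->plug->G->R->E->L->B->refl->F->L'->C->R'->F->plug->H
Char 5 ('A'): step: R->1, L=7; A->plug->A->R->H->L->G->refl->C->L'->G->R'->D->plug->D
Char 6 ('B'): step: R->2, L=7; B->plug->B->R->H->L->G->refl->C->L'->G->R'->H->plug->F
Char 7 ('D'): step: R->3, L=7; D->plug->D->R->B->L->E->refl->D->L'->F->R'->G->plug->G
Char 8 ('G'): step: R->4, L=7; G->plug->G->R->H->L->G->refl->C->L'->G->R'->B->plug->B
Char 9 ('E'): step: R->5, L=7; E->plug->E->R->D->L->H->refl->A->L'->A->R'->D->plug->D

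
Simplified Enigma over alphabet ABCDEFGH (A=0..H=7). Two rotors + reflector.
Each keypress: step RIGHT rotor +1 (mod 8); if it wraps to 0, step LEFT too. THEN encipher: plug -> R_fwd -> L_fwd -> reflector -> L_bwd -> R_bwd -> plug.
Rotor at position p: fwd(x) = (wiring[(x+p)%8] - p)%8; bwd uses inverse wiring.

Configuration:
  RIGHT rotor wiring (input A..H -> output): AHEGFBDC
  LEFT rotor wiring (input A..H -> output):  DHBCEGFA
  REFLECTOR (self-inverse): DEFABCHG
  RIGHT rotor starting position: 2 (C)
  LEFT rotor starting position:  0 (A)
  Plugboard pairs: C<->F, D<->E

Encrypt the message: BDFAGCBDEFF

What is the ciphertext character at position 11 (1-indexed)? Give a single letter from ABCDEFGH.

Char 1 ('B'): step: R->3, L=0; B->plug->B->R->C->L->B->refl->E->L'->E->R'->G->plug->G
Char 2 ('D'): step: R->4, L=0; D->plug->E->R->E->L->E->refl->B->L'->C->R'->H->plug->H
Char 3 ('F'): step: R->5, L=0; F->plug->C->R->F->L->G->refl->H->L'->B->R'->G->plug->G
Char 4 ('A'): step: R->6, L=0; A->plug->A->R->F->L->G->refl->H->L'->B->R'->D->plug->E
Char 5 ('G'): step: R->7, L=0; G->plug->G->R->C->L->B->refl->E->L'->E->R'->H->plug->H
Char 6 ('C'): step: R->0, L->1 (L advanced); C->plug->F->R->B->L->A->refl->D->L'->D->R'->G->plug->G
Char 7 ('B'): step: R->1, L=1; B->plug->B->R->D->L->D->refl->A->L'->B->R'->G->plug->G
Char 8 ('D'): step: R->2, L=1; D->plug->E->R->B->L->A->refl->D->L'->D->R'->C->plug->F
Char 9 ('E'): step: R->3, L=1; E->plug->D->R->A->L->G->refl->H->L'->G->R'->C->plug->F
Char 10 ('F'): step: R->4, L=1; F->plug->C->R->H->L->C->refl->F->L'->E->R'->E->plug->D
Char 11 ('F'): step: R->5, L=1; F->plug->C->R->F->L->E->refl->B->L'->C->R'->E->plug->D

D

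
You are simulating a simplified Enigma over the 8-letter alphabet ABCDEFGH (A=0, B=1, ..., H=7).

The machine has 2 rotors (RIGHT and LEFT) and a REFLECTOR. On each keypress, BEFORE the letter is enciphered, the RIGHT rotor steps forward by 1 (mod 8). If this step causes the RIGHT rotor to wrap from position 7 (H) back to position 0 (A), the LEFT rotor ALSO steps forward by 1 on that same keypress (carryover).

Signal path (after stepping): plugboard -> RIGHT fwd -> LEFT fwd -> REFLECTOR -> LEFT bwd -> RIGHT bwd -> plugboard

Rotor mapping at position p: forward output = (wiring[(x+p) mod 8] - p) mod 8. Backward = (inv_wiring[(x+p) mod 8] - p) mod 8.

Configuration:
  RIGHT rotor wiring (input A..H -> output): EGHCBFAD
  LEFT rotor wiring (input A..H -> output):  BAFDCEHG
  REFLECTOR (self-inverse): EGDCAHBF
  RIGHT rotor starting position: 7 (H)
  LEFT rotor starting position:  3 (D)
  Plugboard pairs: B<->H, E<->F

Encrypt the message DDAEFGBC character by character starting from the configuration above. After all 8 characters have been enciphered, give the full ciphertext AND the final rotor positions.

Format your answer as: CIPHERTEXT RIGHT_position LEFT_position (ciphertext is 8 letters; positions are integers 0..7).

Answer: BHEDBFEA 7 4

Derivation:
Char 1 ('D'): step: R->0, L->4 (L advanced); D->plug->D->R->C->L->D->refl->C->L'->D->R'->H->plug->B
Char 2 ('D'): step: R->1, L=4; D->plug->D->R->A->L->G->refl->B->L'->G->R'->B->plug->H
Char 3 ('A'): step: R->2, L=4; A->plug->A->R->F->L->E->refl->A->L'->B->R'->F->plug->E
Char 4 ('E'): step: R->3, L=4; E->plug->F->R->B->L->A->refl->E->L'->F->R'->D->plug->D
Char 5 ('F'): step: R->4, L=4; F->plug->E->R->A->L->G->refl->B->L'->G->R'->H->plug->B
Char 6 ('G'): step: R->5, L=4; G->plug->G->R->F->L->E->refl->A->L'->B->R'->E->plug->F
Char 7 ('B'): step: R->6, L=4; B->plug->H->R->H->L->H->refl->F->L'->E->R'->F->plug->E
Char 8 ('C'): step: R->7, L=4; C->plug->C->R->H->L->H->refl->F->L'->E->R'->A->plug->A
Final: ciphertext=BHEDBFEA, RIGHT=7, LEFT=4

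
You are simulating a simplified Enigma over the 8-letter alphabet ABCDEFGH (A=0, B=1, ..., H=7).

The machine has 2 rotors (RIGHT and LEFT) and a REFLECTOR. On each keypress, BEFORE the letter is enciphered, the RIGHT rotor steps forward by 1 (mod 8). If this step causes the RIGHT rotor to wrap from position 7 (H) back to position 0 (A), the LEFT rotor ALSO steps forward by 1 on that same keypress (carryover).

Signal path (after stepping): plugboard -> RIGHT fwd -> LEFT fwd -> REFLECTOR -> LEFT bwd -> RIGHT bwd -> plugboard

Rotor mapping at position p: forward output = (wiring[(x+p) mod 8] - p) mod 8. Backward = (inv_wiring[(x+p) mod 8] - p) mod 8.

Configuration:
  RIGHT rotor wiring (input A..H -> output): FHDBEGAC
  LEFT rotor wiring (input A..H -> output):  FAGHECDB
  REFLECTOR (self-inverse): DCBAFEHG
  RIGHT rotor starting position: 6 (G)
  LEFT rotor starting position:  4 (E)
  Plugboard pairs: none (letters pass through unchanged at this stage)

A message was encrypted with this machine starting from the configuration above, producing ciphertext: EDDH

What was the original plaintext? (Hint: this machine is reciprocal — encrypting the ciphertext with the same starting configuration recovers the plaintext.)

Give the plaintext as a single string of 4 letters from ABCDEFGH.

Char 1 ('E'): step: R->7, L=4; E->plug->E->R->C->L->H->refl->G->L'->B->R'->H->plug->H
Char 2 ('D'): step: R->0, L->5 (L advanced); D->plug->D->R->B->L->G->refl->H->L'->H->R'->B->plug->B
Char 3 ('D'): step: R->1, L=5; D->plug->D->R->D->L->A->refl->D->L'->E->R'->H->plug->H
Char 4 ('H'): step: R->2, L=5; H->plug->H->R->F->L->B->refl->C->L'->G->R'->E->plug->E

Answer: HBHE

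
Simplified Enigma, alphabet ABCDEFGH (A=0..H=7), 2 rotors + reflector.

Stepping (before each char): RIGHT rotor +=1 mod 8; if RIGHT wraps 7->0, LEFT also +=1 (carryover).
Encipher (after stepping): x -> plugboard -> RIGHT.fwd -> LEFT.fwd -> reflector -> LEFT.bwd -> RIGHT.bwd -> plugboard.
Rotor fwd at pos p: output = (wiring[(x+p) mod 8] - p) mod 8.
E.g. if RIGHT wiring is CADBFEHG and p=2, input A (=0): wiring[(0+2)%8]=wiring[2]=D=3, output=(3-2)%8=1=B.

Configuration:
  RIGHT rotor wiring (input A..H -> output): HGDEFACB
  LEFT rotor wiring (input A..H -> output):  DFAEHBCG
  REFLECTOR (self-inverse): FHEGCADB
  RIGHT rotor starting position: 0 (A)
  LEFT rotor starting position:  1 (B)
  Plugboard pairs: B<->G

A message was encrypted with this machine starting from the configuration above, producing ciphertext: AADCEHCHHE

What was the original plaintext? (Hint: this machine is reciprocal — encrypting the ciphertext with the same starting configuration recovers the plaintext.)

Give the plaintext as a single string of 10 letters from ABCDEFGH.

Char 1 ('A'): step: R->1, L=1; A->plug->A->R->F->L->B->refl->H->L'->B->R'->F->plug->F
Char 2 ('A'): step: R->2, L=1; A->plug->A->R->B->L->H->refl->B->L'->F->R'->G->plug->B
Char 3 ('D'): step: R->3, L=1; D->plug->D->R->H->L->C->refl->E->L'->A->R'->H->plug->H
Char 4 ('C'): step: R->4, L=1; C->plug->C->R->G->L->F->refl->A->L'->E->R'->B->plug->G
Char 5 ('E'): step: R->5, L=1; E->plug->E->R->B->L->H->refl->B->L'->F->R'->B->plug->G
Char 6 ('H'): step: R->6, L=1; H->plug->H->R->C->L->D->refl->G->L'->D->R'->B->plug->G
Char 7 ('C'): step: R->7, L=1; C->plug->C->R->H->L->C->refl->E->L'->A->R'->B->plug->G
Char 8 ('H'): step: R->0, L->2 (L advanced); H->plug->H->R->B->L->C->refl->E->L'->F->R'->E->plug->E
Char 9 ('H'): step: R->1, L=2; H->plug->H->R->G->L->B->refl->H->L'->D->R'->C->plug->C
Char 10 ('E'): step: R->2, L=2; E->plug->E->R->A->L->G->refl->D->L'->H->R'->F->plug->F

Answer: FBHGGGGECF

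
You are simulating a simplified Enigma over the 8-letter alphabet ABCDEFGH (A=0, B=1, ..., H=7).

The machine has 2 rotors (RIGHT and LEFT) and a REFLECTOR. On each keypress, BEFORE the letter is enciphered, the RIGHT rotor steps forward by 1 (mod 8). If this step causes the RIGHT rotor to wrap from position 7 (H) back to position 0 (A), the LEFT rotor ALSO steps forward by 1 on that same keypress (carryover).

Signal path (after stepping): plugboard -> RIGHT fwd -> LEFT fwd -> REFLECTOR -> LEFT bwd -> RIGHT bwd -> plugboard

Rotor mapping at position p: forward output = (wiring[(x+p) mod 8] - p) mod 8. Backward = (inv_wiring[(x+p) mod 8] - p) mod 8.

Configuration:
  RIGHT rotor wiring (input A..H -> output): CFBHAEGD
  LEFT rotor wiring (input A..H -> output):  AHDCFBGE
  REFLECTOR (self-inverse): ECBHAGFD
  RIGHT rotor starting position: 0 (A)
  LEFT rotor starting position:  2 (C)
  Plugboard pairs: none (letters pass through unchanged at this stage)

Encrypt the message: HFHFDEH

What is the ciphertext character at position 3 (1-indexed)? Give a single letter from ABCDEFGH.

Char 1 ('H'): step: R->1, L=2; H->plug->H->R->B->L->A->refl->E->L'->E->R'->A->plug->A
Char 2 ('F'): step: R->2, L=2; F->plug->F->R->B->L->A->refl->E->L'->E->R'->E->plug->E
Char 3 ('H'): step: R->3, L=2; H->plug->H->R->G->L->G->refl->F->L'->H->R'->F->plug->F

F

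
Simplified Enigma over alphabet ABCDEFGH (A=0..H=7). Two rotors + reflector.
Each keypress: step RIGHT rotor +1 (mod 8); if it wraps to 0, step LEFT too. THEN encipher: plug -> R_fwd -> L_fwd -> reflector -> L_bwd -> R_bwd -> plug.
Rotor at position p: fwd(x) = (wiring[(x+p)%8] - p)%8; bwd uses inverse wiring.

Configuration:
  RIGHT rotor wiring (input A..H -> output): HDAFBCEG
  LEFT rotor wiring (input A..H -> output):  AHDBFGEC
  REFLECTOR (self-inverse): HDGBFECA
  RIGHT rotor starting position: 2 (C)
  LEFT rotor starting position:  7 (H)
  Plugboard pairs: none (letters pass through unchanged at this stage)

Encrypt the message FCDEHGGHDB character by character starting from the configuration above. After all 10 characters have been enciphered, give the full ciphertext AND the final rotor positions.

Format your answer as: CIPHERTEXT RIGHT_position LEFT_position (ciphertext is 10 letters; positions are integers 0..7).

Answer: HHEACHBDGG 4 0

Derivation:
Char 1 ('F'): step: R->3, L=7; F->plug->F->R->E->L->C->refl->G->L'->F->R'->H->plug->H
Char 2 ('C'): step: R->4, L=7; C->plug->C->R->A->L->D->refl->B->L'->B->R'->H->plug->H
Char 3 ('D'): step: R->5, L=7; D->plug->D->R->C->L->A->refl->H->L'->G->R'->E->plug->E
Char 4 ('E'): step: R->6, L=7; E->plug->E->R->C->L->A->refl->H->L'->G->R'->A->plug->A
Char 5 ('H'): step: R->7, L=7; H->plug->H->R->F->L->G->refl->C->L'->E->R'->C->plug->C
Char 6 ('G'): step: R->0, L->0 (L advanced); G->plug->G->R->E->L->F->refl->E->L'->G->R'->H->plug->H
Char 7 ('G'): step: R->1, L=0; G->plug->G->R->F->L->G->refl->C->L'->H->R'->B->plug->B
Char 8 ('H'): step: R->2, L=0; H->plug->H->R->B->L->H->refl->A->L'->A->R'->D->plug->D
Char 9 ('D'): step: R->3, L=0; D->plug->D->R->B->L->H->refl->A->L'->A->R'->G->plug->G
Char 10 ('B'): step: R->4, L=0; B->plug->B->R->G->L->E->refl->F->L'->E->R'->G->plug->G
Final: ciphertext=HHEACHBDGG, RIGHT=4, LEFT=0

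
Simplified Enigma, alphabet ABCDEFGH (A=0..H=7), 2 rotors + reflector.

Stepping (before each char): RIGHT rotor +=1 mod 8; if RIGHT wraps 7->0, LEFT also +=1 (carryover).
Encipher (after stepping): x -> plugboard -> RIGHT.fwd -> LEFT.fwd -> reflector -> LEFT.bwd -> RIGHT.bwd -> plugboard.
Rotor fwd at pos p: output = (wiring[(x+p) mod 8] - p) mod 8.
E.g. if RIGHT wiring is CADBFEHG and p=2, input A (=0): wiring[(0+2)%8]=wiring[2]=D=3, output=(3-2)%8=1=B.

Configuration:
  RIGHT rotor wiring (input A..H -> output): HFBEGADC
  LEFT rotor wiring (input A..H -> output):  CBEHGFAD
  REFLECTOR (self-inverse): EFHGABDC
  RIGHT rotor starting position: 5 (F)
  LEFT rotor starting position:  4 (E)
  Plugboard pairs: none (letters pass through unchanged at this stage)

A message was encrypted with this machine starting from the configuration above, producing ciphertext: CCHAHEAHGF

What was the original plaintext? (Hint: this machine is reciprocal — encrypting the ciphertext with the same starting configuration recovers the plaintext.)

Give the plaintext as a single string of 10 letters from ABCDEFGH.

Char 1 ('C'): step: R->6, L=4; C->plug->C->R->B->L->B->refl->F->L'->F->R'->A->plug->A
Char 2 ('C'): step: R->7, L=4; C->plug->C->R->G->L->A->refl->E->L'->C->R'->D->plug->D
Char 3 ('H'): step: R->0, L->5 (L advanced); H->plug->H->R->C->L->G->refl->D->L'->B->R'->C->plug->C
Char 4 ('A'): step: R->1, L=5; A->plug->A->R->E->L->E->refl->A->L'->A->R'->B->plug->B
Char 5 ('H'): step: R->2, L=5; H->plug->H->R->D->L->F->refl->B->L'->H->R'->A->plug->A
Char 6 ('E'): step: R->3, L=5; E->plug->E->R->H->L->B->refl->F->L'->D->R'->B->plug->B
Char 7 ('A'): step: R->4, L=5; A->plug->A->R->C->L->G->refl->D->L'->B->R'->F->plug->F
Char 8 ('H'): step: R->5, L=5; H->plug->H->R->B->L->D->refl->G->L'->C->R'->D->plug->D
Char 9 ('G'): step: R->6, L=5; G->plug->G->R->A->L->A->refl->E->L'->E->R'->B->plug->B
Char 10 ('F'): step: R->7, L=5; F->plug->F->R->H->L->B->refl->F->L'->D->R'->A->plug->A

Answer: ADCBABFDBA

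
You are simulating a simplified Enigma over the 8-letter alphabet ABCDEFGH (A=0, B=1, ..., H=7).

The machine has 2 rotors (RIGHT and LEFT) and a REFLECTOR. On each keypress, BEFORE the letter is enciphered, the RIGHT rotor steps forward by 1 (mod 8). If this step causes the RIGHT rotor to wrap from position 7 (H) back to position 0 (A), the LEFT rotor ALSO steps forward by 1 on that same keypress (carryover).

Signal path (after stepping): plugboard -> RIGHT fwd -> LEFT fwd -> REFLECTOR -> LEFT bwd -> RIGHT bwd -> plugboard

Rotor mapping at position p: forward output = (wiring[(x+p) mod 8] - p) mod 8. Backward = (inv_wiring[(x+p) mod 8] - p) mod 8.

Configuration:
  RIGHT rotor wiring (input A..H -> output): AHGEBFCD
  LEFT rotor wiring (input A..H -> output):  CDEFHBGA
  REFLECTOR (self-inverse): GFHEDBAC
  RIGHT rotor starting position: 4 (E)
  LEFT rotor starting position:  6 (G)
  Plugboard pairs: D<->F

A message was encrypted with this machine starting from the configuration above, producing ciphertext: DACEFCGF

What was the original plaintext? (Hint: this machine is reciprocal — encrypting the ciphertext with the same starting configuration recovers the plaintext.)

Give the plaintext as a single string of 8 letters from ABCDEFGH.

Char 1 ('D'): step: R->5, L=6; D->plug->F->R->B->L->C->refl->H->L'->F->R'->B->plug->B
Char 2 ('A'): step: R->6, L=6; A->plug->A->R->E->L->G->refl->A->L'->A->R'->E->plug->E
Char 3 ('C'): step: R->7, L=6; C->plug->C->R->A->L->A->refl->G->L'->E->R'->A->plug->A
Char 4 ('E'): step: R->0, L->7 (L advanced); E->plug->E->R->B->L->D->refl->E->L'->C->R'->G->plug->G
Char 5 ('F'): step: R->1, L=7; F->plug->D->R->A->L->B->refl->F->L'->D->R'->C->plug->C
Char 6 ('C'): step: R->2, L=7; C->plug->C->R->H->L->H->refl->C->L'->G->R'->G->plug->G
Char 7 ('G'): step: R->3, L=7; G->plug->G->R->E->L->G->refl->A->L'->F->R'->F->plug->D
Char 8 ('F'): step: R->4, L=7; F->plug->D->R->H->L->H->refl->C->L'->G->R'->C->plug->C

Answer: BEAGCGDC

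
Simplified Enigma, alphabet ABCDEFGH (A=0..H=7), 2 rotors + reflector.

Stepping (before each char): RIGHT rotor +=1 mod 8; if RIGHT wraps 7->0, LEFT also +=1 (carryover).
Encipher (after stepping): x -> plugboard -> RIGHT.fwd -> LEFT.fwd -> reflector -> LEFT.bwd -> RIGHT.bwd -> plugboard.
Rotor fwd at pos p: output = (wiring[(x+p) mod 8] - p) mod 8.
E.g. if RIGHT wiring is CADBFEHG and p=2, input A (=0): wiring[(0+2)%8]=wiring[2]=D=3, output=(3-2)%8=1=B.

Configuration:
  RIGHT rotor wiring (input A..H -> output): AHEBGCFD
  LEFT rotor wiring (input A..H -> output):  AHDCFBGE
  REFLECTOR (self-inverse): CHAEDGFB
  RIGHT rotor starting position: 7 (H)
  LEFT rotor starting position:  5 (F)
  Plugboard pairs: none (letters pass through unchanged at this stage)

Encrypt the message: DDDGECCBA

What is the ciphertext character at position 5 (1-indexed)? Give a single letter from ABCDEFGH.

Char 1 ('D'): step: R->0, L->6 (L advanced); D->plug->D->R->B->L->G->refl->F->L'->E->R'->C->plug->C
Char 2 ('D'): step: R->1, L=6; D->plug->D->R->F->L->E->refl->D->L'->H->R'->H->plug->H
Char 3 ('D'): step: R->2, L=6; D->plug->D->R->A->L->A->refl->C->L'->C->R'->A->plug->A
Char 4 ('G'): step: R->3, L=6; G->plug->G->R->E->L->F->refl->G->L'->B->R'->H->plug->H
Char 5 ('E'): step: R->4, L=6; E->plug->E->R->E->L->F->refl->G->L'->B->R'->C->plug->C

C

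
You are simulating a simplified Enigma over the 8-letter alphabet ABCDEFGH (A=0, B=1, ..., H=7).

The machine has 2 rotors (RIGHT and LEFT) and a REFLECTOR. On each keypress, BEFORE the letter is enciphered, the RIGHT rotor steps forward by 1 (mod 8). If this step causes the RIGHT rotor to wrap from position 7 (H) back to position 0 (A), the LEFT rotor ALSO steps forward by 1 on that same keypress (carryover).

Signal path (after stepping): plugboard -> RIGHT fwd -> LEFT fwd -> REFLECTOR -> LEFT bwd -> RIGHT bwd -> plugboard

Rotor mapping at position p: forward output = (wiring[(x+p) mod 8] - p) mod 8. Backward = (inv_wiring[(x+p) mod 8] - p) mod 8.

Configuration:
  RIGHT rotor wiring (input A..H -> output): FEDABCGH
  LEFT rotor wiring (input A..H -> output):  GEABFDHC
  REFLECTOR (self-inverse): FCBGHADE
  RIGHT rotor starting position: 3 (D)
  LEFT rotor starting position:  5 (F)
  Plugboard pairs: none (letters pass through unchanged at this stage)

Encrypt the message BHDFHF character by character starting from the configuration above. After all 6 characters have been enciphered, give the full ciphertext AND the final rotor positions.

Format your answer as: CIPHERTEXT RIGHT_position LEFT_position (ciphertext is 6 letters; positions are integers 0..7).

Answer: HFHHFA 1 6

Derivation:
Char 1 ('B'): step: R->4, L=5; B->plug->B->R->G->L->E->refl->H->L'->E->R'->H->plug->H
Char 2 ('H'): step: R->5, L=5; H->plug->H->R->E->L->H->refl->E->L'->G->R'->F->plug->F
Char 3 ('D'): step: R->6, L=5; D->plug->D->R->G->L->E->refl->H->L'->E->R'->H->plug->H
Char 4 ('F'): step: R->7, L=5; F->plug->F->R->C->L->F->refl->A->L'->H->R'->H->plug->H
Char 5 ('H'): step: R->0, L->6 (L advanced); H->plug->H->R->H->L->F->refl->A->L'->C->R'->F->plug->F
Char 6 ('F'): step: R->1, L=6; F->plug->F->R->F->L->D->refl->G->L'->D->R'->A->plug->A
Final: ciphertext=HFHHFA, RIGHT=1, LEFT=6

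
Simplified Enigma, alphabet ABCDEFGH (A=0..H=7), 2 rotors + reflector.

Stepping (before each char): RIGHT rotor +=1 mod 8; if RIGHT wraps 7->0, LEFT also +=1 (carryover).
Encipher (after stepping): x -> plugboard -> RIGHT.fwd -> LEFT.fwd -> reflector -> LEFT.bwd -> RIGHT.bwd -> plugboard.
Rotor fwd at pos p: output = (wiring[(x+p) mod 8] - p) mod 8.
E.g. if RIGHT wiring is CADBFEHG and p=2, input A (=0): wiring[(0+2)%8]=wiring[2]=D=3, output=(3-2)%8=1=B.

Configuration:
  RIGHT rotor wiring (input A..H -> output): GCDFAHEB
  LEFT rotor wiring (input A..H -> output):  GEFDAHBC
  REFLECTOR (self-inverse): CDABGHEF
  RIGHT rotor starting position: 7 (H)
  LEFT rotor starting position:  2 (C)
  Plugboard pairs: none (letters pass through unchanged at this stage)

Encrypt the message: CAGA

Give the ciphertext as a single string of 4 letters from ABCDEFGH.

Answer: BCAF

Derivation:
Char 1 ('C'): step: R->0, L->3 (L advanced); C->plug->C->R->D->L->G->refl->E->L'->C->R'->B->plug->B
Char 2 ('A'): step: R->1, L=3; A->plug->A->R->B->L->F->refl->H->L'->E->R'->C->plug->C
Char 3 ('G'): step: R->2, L=3; G->plug->G->R->E->L->H->refl->F->L'->B->R'->A->plug->A
Char 4 ('A'): step: R->3, L=3; A->plug->A->R->C->L->E->refl->G->L'->D->R'->F->plug->F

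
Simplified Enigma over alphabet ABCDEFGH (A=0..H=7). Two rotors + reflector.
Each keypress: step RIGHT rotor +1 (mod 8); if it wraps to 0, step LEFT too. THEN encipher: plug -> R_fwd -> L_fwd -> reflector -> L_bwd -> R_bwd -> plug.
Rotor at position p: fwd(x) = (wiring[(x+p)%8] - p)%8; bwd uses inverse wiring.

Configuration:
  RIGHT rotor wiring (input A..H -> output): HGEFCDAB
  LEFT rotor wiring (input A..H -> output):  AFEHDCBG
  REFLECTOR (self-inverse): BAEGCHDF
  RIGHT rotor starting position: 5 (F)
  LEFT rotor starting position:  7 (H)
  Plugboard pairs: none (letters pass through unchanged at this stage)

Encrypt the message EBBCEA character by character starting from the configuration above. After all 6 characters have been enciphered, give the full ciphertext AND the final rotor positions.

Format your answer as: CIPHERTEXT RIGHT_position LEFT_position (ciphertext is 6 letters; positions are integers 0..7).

Answer: AFGFCD 3 0

Derivation:
Char 1 ('E'): step: R->6, L=7; E->plug->E->R->G->L->D->refl->G->L'->C->R'->A->plug->A
Char 2 ('B'): step: R->7, L=7; B->plug->B->R->A->L->H->refl->F->L'->D->R'->F->plug->F
Char 3 ('B'): step: R->0, L->0 (L advanced); B->plug->B->R->G->L->B->refl->A->L'->A->R'->G->plug->G
Char 4 ('C'): step: R->1, L=0; C->plug->C->R->E->L->D->refl->G->L'->H->R'->F->plug->F
Char 5 ('E'): step: R->2, L=0; E->plug->E->R->G->L->B->refl->A->L'->A->R'->C->plug->C
Char 6 ('A'): step: R->3, L=0; A->plug->A->R->C->L->E->refl->C->L'->F->R'->D->plug->D
Final: ciphertext=AFGFCD, RIGHT=3, LEFT=0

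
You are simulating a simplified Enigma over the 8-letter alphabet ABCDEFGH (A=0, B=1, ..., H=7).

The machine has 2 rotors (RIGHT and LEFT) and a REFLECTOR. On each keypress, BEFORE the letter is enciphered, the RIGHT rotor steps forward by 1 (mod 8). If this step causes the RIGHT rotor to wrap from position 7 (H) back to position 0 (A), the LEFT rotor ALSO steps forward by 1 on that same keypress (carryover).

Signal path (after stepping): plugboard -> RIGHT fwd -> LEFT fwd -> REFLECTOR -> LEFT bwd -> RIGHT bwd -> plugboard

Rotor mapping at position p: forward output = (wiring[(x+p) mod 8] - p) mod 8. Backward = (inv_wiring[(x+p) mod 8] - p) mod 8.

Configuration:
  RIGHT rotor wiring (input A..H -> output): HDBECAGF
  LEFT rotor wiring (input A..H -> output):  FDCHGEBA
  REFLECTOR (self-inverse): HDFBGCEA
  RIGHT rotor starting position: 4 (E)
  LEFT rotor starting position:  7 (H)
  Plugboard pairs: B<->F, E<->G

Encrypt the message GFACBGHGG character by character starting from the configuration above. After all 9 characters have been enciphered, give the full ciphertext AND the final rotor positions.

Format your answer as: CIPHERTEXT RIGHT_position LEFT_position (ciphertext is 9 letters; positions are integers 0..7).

Char 1 ('G'): step: R->5, L=7; G->plug->E->R->G->L->F->refl->C->L'->H->R'->G->plug->E
Char 2 ('F'): step: R->6, L=7; F->plug->B->R->H->L->C->refl->F->L'->G->R'->F->plug->B
Char 3 ('A'): step: R->7, L=7; A->plug->A->R->G->L->F->refl->C->L'->H->R'->H->plug->H
Char 4 ('C'): step: R->0, L->0 (L advanced); C->plug->C->R->B->L->D->refl->B->L'->G->R'->G->plug->E
Char 5 ('B'): step: R->1, L=0; B->plug->F->R->F->L->E->refl->G->L'->E->R'->G->plug->E
Char 6 ('G'): step: R->2, L=0; G->plug->E->R->E->L->G->refl->E->L'->F->R'->G->plug->E
Char 7 ('H'): step: R->3, L=0; H->plug->H->R->G->L->B->refl->D->L'->B->R'->A->plug->A
Char 8 ('G'): step: R->4, L=0; G->plug->E->R->D->L->H->refl->A->L'->H->R'->F->plug->B
Char 9 ('G'): step: R->5, L=0; G->plug->E->R->G->L->B->refl->D->L'->B->R'->B->plug->F
Final: ciphertext=EBHEEEABF, RIGHT=5, LEFT=0

Answer: EBHEEEABF 5 0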